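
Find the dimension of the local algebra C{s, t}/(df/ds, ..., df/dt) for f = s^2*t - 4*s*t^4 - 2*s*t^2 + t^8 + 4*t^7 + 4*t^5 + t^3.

9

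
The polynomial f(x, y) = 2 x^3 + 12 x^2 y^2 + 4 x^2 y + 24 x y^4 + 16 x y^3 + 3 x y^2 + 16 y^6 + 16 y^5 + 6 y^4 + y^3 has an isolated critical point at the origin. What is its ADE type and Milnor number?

Type D_{4}, Milnor number mu = 4.

The Hessian of f at 0 has rank 0. Corank 2; j^3 = (x + y)*(2*x^2 + 2*x*y + y^2) splits into three distinct lines over C (the quadratic factor has nonzero discriminant), so D_4.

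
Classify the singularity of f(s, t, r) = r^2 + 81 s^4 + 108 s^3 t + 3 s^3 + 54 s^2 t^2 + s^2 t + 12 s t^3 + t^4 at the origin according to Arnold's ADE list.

The Hessian of f at 0 is [[0, 0, 0], [0, 0, 0], [0, 0, 2]] with rank 1, so corank 2. A Groebner basis of the Jacobian ideal J(f) in C{s,t,r} is {s*t^2, -s*t/12 + t^3, s^2 + s*t/3, r}; counting standard monomials gives mu = 5. Corank 2; j^3 = s^2*(3*s + t) has shape L^2 M (L != M), so D-series; mu = 5 gives D_5.

D_{5}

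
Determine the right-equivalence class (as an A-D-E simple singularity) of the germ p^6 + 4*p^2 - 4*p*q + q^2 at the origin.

The Hessian of f at 0 is [[8, -4], [-4, 2]] with rank 1, so corank 1. A Groebner basis of the Jacobian ideal J(f) in C{p,q} is {q^5, p - q/2}; counting standard monomials gives mu = 5. Corank 1: A-series; mu = 5 gives A_5.

A5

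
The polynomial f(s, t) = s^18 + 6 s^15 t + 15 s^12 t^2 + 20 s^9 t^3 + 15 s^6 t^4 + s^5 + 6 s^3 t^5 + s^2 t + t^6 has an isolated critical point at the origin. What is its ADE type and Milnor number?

The Hessian of f at 0 is [[0, 0], [0, 0]] with rank 0, so corank 2. A Groebner basis of the Jacobian ideal J(f) in C{s,t} is {s^2/6 + t^5, s^3, s*t}; counting standard monomials gives mu = 7. Corank 2; j^3 = s^2*t has shape L^2 M (L != M), so D-series; mu = 7 gives D_7.

Type D7, Milnor number mu = 7.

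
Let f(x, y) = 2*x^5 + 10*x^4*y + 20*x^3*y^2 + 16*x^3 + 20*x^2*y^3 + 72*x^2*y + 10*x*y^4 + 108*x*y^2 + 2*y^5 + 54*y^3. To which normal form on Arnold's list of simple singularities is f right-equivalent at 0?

E_{8}

The Hessian of f at 0 is [[0, 0], [0, 0]] with rank 0, so corank 2. A Groebner basis of the Jacobian ideal J(f) in C{x,y} is {y^5, x*y^3 + 11*y^4/8, x^2 + 3*x*y + 9*y^2/4}; counting standard monomials gives mu = 8. Corank 2; j^3 = 2*(2*x + 3*y)^3 is a perfect cube, so E-series; the 5-jet and mu = 8 give E_8.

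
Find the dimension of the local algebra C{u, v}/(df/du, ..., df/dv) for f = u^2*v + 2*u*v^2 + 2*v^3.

The Hessian of f at 0 is [[0, 0], [0, 0]] with rank 0, so corank 2. A Groebner basis of the Jacobian ideal J(f) in C{u,v} is {v^3, u^2 + 2*v^2, u*v + v^2}; counting standard monomials gives mu = 4. Corank 2; j^3 = v*(u^2 + 2*u*v + 2*v^2) splits into three distinct lines over C (the quadratic factor has nonzero discriminant), so D_4.

4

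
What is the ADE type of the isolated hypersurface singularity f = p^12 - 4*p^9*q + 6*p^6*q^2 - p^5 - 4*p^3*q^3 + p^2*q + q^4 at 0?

D_{5}

The Hessian of f at 0 is [[0, 0], [0, 0]] with rank 0, so corank 2. A Groebner basis of the Jacobian ideal J(f) in C{p,q} is {p^3, p^2/4 + q^3, p*q}; counting standard monomials gives mu = 5. Corank 2; j^3 = p^2*q has shape L^2 M (L != M), so D-series; mu = 5 gives D_5.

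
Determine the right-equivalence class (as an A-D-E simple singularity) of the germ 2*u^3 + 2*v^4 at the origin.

E_6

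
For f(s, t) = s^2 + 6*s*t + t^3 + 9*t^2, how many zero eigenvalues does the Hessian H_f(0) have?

1

Hessian at 0 has rank 1.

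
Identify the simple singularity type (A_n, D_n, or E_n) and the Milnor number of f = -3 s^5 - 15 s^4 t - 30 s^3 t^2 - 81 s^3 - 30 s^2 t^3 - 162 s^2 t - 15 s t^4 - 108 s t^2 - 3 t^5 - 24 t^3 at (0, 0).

Type E_8, Milnor number mu = 8.

The Hessian of f at 0 has rank 0. Corank 2; j^3 = -3*(3*s + 2*t)^3 is a perfect cube, so E-series; the 5-jet and mu = 8 give E_8.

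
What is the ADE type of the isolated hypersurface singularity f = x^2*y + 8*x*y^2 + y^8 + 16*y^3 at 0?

The Hessian of f at 0 has rank 0. Corank 2; j^3 = y*(x + 4*y)^2 has shape L^2 M (L != M), so D-series; mu = 9 gives D_9.

D9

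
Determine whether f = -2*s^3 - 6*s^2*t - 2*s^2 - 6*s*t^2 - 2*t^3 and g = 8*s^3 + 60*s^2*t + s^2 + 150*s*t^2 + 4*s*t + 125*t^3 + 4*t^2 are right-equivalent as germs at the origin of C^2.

Yes.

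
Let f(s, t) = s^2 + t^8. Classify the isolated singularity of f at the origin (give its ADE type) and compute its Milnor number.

Type A7, Milnor number mu = 7.

The Hessian of f at 0 has rank 1. Corank 1: A-series; mu = 7 gives A_7.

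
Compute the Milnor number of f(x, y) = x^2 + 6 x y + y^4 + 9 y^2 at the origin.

3

The Hessian of f at 0 has rank 1. Corank 1: A-series; mu = 3 gives A_3.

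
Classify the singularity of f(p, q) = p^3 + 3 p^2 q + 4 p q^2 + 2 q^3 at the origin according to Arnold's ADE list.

The Hessian of f at 0 is [[0, 0], [0, 0]] with rank 0, so corank 2. A Groebner basis of the Jacobian ideal J(f) in C{p,q} is {q^3, p^2 - 2*q^2/3, p*q + q^2}; counting standard monomials gives mu = 4. Corank 2; j^3 = (p + q)*(p^2 + 2*p*q + 2*q^2) splits into three distinct lines over C (the quadratic factor has nonzero discriminant), so D_4.

D_4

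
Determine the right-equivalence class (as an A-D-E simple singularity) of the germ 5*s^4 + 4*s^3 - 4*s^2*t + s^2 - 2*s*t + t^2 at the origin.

The Hessian of f at 0 is [[2, -2], [-2, 2]] with rank 1, so corank 1. A Groebner basis of the Jacobian ideal J(f) in C{s,t} is {s^2 + s/2 - t/2, s*t + s/2 - t/2, s/2 + t^2 - t/2}; counting standard monomials gives mu = 3. Corank 1: A-series; mu = 3 gives A_3.

A_3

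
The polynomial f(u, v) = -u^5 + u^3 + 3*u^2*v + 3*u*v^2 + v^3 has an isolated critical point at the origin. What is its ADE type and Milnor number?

The Hessian of f at 0 is [[0, 0], [0, 0]] with rank 0, so corank 2. A Groebner basis of the Jacobian ideal J(f) in C{u,v} is {v^5, u*v^3 + 3*v^4/4, u^2 + 2*u*v + v^2}; counting standard monomials gives mu = 8. Corank 2; j^3 = (u + v)^3 is a perfect cube, so E-series; the 5-jet and mu = 8 give E_8.

Type E_{8}, Milnor number mu = 8.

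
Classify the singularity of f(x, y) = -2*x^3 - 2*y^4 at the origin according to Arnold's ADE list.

E_{6}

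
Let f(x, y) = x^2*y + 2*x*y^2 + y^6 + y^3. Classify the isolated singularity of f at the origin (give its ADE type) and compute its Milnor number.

The Hessian of f at 0 is [[0, 0], [0, 0]] with rank 0, so corank 2. A Groebner basis of the Jacobian ideal J(f) in C{x,y} is {x^2/6 + y^5 - y^2/6, x^3 + y^3, x*y + y^2}; counting standard monomials gives mu = 7. Corank 2; j^3 = y*(x + y)^2 has shape L^2 M (L != M), so D-series; mu = 7 gives D_7.

Type D7, Milnor number mu = 7.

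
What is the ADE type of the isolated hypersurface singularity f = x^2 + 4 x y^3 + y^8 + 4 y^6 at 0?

A7

The Hessian of f at 0 is [[2, 0], [0, 0]] with rank 1, so corank 1. A Groebner basis of the Jacobian ideal J(f) in C{x,y} is {x^3, x^2*y, x/2 + y^3}; counting standard monomials gives mu = 7. Corank 1: A-series; mu = 7 gives A_7.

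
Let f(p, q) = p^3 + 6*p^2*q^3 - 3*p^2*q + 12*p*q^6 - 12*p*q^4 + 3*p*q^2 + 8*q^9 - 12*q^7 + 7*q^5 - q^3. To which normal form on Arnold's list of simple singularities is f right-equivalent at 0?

E_{8}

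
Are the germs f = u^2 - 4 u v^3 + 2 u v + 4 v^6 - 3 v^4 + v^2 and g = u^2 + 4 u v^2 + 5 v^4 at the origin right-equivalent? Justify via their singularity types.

Yes.

The Hessian of f at 0 has rank 1. Corank 1: A-series; mu = 3 gives A_3. The Hessian of g at 0 has rank 1. Corank 1: A-series; mu = 3 gives A_3. Both have type A_3, hence right-equivalent.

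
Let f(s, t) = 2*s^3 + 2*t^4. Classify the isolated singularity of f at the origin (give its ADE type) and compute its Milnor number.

The Hessian of f at 0 has rank 0. Corank 2; j^3 = 2*s^3 is a perfect cube, so E-series; the 4-jet and mu = 6 give E_6.

Type E6, Milnor number mu = 6.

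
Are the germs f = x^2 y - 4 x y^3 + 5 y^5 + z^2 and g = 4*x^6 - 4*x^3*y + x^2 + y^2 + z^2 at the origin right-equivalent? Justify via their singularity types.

The Hessian of f at 0 has rank 1. Corank 2; j^3 = x^2*y has shape L^2 M (L != M), so D-series; mu = 6 gives D_6. The Hessian of g at 0 has rank 3. Corank 0: nondegenerate Morse point, so A_1. f is D_6 but g is A_1, hence not right-equivalent.

No.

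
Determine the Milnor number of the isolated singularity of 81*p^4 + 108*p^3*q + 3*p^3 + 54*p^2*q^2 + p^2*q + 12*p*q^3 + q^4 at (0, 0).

5

The Hessian of f at 0 has rank 0. Corank 2; j^3 = p^2*(3*p + q) has shape L^2 M (L != M), so D-series; mu = 5 gives D_5.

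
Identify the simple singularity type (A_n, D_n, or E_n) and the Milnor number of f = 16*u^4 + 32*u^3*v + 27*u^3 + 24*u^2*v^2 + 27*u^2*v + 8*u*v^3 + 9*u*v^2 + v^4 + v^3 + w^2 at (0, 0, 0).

Type E_6, Milnor number mu = 6.

The Hessian of f at 0 has rank 1. Corank 2; j^3 = (3*u + v)^3 is a perfect cube, so E-series; the 4-jet and mu = 6 give E_6.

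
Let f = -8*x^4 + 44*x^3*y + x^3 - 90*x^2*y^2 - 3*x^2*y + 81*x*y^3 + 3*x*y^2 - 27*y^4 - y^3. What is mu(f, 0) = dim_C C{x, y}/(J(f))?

The Hessian of f at 0 has rank 0. Corank 2; j^3 = (x - y)^3 is a perfect cube, so E-series; the 4-jet and mu = 7 give E_7.

7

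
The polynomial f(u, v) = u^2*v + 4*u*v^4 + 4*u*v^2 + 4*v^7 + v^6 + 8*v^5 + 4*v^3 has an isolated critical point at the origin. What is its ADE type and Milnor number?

Type D7, Milnor number mu = 7.

The Hessian of f at 0 has rank 0. Corank 2; j^3 = v*(u + 2*v)^2 has shape L^2 M (L != M), so D-series; mu = 7 gives D_7.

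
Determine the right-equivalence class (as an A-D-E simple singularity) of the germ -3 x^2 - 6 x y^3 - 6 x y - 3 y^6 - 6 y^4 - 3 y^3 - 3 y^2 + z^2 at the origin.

The Hessian of f at 0 has rank 2. Corank 1: A-series; mu = 2 gives A_2.

A2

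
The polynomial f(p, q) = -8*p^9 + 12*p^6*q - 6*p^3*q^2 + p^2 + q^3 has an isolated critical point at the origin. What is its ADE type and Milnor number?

Type A_2, Milnor number mu = 2.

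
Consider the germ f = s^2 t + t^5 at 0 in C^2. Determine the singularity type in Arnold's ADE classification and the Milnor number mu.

Type D_6, Milnor number mu = 6.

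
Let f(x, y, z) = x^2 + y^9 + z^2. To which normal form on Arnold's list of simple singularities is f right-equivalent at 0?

The Hessian of f at 0 is [[2, 0, 0], [0, 0, 0], [0, 0, 2]] with rank 2, so corank 1. A Groebner basis of the Jacobian ideal J(f) in C{x,y,z} is {y^8, x, z}; counting standard monomials gives mu = 8. Corank 1: A-series; mu = 8 gives A_8.

A_8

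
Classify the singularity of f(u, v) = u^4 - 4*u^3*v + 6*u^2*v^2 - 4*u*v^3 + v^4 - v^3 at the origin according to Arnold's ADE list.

The Hessian of f at 0 is [[0, 0], [0, 0]] with rank 0, so corank 2. A Groebner basis of the Jacobian ideal J(f) in C{u,v} is {u^3 - 3*u^2*v, v^2}; counting standard monomials gives mu = 6. Corank 2; j^3 = -v^3 is a perfect cube, so E-series; the 4-jet and mu = 6 give E_6.

E_{6}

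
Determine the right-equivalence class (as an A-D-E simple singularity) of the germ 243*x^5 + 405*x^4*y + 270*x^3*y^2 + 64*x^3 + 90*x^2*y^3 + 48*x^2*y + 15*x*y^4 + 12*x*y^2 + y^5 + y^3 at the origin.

The Hessian of f at 0 has rank 0. Corank 2; j^3 = (4*x + y)^3 is a perfect cube, so E-series; the 5-jet and mu = 8 give E_8.

E8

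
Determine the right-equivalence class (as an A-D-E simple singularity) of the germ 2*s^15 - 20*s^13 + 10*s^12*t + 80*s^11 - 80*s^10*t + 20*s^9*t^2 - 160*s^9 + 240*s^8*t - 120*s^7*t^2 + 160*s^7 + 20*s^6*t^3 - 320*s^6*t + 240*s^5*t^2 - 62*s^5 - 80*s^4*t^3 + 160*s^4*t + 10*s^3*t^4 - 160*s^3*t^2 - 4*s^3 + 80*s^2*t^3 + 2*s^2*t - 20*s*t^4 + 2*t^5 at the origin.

The Hessian of f at 0 has rank 0. Corank 2; j^3 = -2*s^2*(2*s - t) has shape L^2 M (L != M), so D-series; mu = 6 gives D_6.

D_6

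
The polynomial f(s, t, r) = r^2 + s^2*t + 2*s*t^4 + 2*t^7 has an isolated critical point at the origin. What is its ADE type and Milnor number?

The Hessian of f at 0 has rank 1. Corank 2; j^3 = s^2*t has shape L^2 M (L != M), so D-series; mu = 8 gives D_8.

Type D8, Milnor number mu = 8.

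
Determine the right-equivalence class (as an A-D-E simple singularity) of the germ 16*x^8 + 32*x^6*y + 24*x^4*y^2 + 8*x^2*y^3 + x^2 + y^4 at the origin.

The Hessian of f at 0 has rank 1. Corank 1: A-series; mu = 3 gives A_3.

A3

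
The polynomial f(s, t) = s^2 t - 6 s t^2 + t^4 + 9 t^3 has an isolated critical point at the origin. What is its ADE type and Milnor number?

The Hessian of f at 0 has rank 0. Corank 2; j^3 = t*(s - 3*t)^2 has shape L^2 M (L != M), so D-series; mu = 5 gives D_5.

Type D_{5}, Milnor number mu = 5.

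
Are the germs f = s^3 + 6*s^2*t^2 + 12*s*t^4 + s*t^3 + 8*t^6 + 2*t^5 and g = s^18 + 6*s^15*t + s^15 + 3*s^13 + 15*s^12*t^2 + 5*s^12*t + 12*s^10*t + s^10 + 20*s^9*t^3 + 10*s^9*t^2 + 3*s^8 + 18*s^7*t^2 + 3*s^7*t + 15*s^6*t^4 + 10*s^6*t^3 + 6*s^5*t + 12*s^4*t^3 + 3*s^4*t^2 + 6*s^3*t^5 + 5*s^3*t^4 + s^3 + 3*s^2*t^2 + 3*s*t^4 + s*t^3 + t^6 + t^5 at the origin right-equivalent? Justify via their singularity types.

Yes.

The Hessian of f at 0 is [[0, 0], [0, 0]] with rank 0, so corank 2. A Groebner basis of the Jacobian ideal J(f) in C{s,t} is {-s^2/4 + t^4 - t^3/12, s^3, s^2*t + s^2/12 + t^3/36, s^2/2 + s*t^2 + t^3/6}; counting standard monomials gives mu = 7. Corank 2; j^3 = s^3 is a perfect cube, so E-series; the 4-jet and mu = 7 give E_7. The Hessian of g at 0 is [[0, 0], [0, 0]] with rank 0, so corank 2. A Groebner basis of the Jacobian ideal J(g) in C{s,t} is {-s^2 + t^4 - t^3/3, s^3, s^2*t + s^2/3 + t^3/9, s^2 + s*t^2 + t^3/3}; counting standard monomials gives mu = 7. Corank 2; j^3 = s^3 is a perfect cube, so E-series; the 4-jet and mu = 7 give E_7. Both have type E_7, hence right-equivalent.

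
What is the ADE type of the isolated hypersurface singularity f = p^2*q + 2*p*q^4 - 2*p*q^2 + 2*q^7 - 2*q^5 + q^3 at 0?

D_8

The Hessian of f at 0 has rank 0. Corank 2; j^3 = q*(p - q)^2 has shape L^2 M (L != M), so D-series; mu = 8 gives D_8.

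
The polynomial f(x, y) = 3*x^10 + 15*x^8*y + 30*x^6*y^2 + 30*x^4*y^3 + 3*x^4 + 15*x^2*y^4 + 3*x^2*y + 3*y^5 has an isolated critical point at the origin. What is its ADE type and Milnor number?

Type D6, Milnor number mu = 6.

The Hessian of f at 0 is [[0, 0], [0, 0]] with rank 0, so corank 2. A Groebner basis of the Jacobian ideal J(f) in C{x,y} is {x^2/5 + y^4, x^3, x*y}; counting standard monomials gives mu = 6. Corank 2; j^3 = 3*x^2*y has shape L^2 M (L != M), so D-series; mu = 6 gives D_6.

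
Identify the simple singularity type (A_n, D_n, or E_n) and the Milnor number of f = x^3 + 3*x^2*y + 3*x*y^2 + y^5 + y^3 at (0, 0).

Type E8, Milnor number mu = 8.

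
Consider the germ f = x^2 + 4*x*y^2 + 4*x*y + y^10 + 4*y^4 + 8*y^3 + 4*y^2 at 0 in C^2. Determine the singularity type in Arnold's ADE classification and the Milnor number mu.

Type A_{9}, Milnor number mu = 9.

The Hessian of f at 0 has rank 1. Corank 1: A-series; mu = 9 gives A_9.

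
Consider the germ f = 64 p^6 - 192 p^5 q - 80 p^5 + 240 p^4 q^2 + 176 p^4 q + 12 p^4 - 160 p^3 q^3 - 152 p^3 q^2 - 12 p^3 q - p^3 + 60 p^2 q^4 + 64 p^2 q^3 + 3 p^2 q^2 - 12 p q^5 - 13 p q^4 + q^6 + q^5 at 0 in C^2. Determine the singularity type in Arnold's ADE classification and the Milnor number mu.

Type E_{8}, Milnor number mu = 8.

The Hessian of f at 0 has rank 0. Corank 2; j^3 = -p^3 is a perfect cube, so E-series; the 5-jet and mu = 8 give E_8.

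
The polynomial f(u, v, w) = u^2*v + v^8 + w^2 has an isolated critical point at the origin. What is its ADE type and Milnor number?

Type D9, Milnor number mu = 9.

The Hessian of f at 0 has rank 1. Corank 2; j^3 = u^2*v has shape L^2 M (L != M), so D-series; mu = 9 gives D_9.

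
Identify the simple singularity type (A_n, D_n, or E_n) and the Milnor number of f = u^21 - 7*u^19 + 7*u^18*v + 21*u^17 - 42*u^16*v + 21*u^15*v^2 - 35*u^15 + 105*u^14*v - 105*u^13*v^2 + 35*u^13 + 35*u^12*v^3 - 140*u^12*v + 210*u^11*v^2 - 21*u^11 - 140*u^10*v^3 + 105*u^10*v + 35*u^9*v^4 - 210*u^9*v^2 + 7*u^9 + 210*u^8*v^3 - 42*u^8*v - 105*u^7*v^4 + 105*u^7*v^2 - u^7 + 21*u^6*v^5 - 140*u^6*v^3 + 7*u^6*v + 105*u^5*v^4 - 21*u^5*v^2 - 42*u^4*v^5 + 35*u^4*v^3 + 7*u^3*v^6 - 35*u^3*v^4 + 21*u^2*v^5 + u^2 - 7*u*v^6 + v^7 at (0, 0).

The Hessian of f at 0 is [[2, 0], [0, 0]] with rank 1, so corank 1. A Groebner basis of the Jacobian ideal J(f) in C{u,v} is {v^6, u}; counting standard monomials gives mu = 6. Corank 1: A-series; mu = 6 gives A_6.

Type A_6, Milnor number mu = 6.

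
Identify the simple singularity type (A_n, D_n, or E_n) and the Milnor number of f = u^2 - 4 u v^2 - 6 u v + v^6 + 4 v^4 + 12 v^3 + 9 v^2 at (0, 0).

Type A5, Milnor number mu = 5.

The Hessian of f at 0 has rank 1. Corank 1: A-series; mu = 5 gives A_5.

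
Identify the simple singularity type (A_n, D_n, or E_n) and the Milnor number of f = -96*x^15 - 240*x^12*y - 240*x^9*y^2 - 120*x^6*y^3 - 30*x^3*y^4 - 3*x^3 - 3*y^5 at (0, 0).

Type E8, Milnor number mu = 8.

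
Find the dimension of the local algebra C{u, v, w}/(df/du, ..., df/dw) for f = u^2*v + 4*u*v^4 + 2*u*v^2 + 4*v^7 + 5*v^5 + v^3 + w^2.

The Hessian of f at 0 has rank 1. Corank 2; j^3 = v*(u + v)^2 has shape L^2 M (L != M), so D-series; mu = 6 gives D_6.

6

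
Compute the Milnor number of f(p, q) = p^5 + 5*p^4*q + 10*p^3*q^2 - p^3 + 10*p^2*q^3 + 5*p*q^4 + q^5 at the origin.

8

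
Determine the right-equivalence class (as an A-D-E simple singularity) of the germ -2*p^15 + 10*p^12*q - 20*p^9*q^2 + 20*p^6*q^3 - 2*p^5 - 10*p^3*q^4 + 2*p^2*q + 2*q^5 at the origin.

D_6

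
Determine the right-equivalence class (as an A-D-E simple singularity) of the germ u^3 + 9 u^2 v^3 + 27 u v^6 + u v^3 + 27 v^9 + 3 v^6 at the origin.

E_7

The Hessian of f at 0 has rank 0. Corank 2; j^3 = u^3 is a perfect cube, so E-series; the 4-jet and mu = 7 give E_7.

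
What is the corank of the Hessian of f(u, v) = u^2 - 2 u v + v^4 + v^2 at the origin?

The Hessian at 0 is [[2, -2], [-2, 2]] of rank 1; hence corank 1.

1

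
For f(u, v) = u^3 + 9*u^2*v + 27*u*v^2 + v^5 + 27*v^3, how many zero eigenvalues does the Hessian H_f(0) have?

2

The Hessian at 0 is [[0, 0], [0, 0]] of rank 0; hence corank 2.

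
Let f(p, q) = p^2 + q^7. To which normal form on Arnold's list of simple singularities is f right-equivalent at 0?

A6

The Hessian of f at 0 has rank 1. Corank 1: A-series; mu = 6 gives A_6.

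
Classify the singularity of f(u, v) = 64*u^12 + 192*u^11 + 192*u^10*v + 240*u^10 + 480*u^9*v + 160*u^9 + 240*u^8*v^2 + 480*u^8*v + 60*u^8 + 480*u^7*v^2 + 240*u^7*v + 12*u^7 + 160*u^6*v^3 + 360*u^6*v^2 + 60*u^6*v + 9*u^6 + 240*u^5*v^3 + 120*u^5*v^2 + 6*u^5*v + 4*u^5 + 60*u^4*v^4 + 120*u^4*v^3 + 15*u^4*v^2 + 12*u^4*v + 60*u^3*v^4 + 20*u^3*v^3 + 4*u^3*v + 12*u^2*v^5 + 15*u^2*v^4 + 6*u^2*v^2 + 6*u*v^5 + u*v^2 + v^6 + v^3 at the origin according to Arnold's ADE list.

D7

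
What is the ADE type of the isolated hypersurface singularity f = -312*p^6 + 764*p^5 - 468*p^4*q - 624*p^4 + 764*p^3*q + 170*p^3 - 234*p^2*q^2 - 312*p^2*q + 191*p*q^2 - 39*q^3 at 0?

D_{4}

The Hessian of f at 0 has rank 0. Corank 2; j^3 = (5*p - 3*q)*(34*p^2 - 42*p*q + 13*q^2) splits into three distinct lines over C (the quadratic factor has nonzero discriminant), so D_4.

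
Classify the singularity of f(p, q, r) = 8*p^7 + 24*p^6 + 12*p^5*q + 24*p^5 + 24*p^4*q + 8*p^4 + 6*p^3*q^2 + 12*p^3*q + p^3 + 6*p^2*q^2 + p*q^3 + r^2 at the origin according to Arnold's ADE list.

E_7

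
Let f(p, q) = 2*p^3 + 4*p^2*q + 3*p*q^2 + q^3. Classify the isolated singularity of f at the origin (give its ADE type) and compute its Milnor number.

Type D_4, Milnor number mu = 4.

The Hessian of f at 0 has rank 0. Corank 2; j^3 = (p + q)*(2*p^2 + 2*p*q + q^2) splits into three distinct lines over C (the quadratic factor has nonzero discriminant), so D_4.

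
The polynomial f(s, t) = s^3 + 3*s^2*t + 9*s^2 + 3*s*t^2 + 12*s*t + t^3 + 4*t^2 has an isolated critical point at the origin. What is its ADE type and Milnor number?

Type A2, Milnor number mu = 2.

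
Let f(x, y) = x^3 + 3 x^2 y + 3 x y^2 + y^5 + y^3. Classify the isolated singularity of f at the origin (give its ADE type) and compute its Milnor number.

Type E_{8}, Milnor number mu = 8.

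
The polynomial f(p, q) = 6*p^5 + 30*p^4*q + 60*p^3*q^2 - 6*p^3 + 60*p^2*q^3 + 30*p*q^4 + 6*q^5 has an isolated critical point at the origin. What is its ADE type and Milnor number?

Type E_8, Milnor number mu = 8.

The Hessian of f at 0 has rank 0. Corank 2; j^3 = -6*p^3 is a perfect cube, so E-series; the 5-jet and mu = 8 give E_8.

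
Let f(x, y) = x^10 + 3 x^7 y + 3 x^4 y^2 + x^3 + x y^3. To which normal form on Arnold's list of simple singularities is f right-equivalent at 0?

E_7

The Hessian of f at 0 is [[0, 0], [0, 0]] with rank 0, so corank 2. A Groebner basis of the Jacobian ideal J(f) in C{x,y} is {x^3, x*y^2, 3*x^2 + y^3}; counting standard monomials gives mu = 7. Corank 2; j^3 = x^3 is a perfect cube, so E-series; the 4-jet and mu = 7 give E_7.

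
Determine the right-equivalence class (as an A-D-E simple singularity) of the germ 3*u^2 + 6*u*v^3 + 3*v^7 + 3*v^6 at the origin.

The Hessian of f at 0 has rank 1. Corank 1: A-series; mu = 6 gives A_6.

A_{6}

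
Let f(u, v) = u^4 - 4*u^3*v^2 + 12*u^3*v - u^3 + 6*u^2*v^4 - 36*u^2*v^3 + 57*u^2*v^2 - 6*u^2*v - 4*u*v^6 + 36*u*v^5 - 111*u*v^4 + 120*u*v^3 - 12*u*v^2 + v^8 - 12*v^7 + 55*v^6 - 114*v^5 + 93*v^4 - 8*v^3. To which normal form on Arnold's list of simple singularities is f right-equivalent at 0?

The Hessian of f at 0 is [[0, 0], [0, 0]] with rank 0, so corank 2. A Groebner basis of the Jacobian ideal J(f) in C{u,v} is {u^3 - 18*u^2 - 72*u*v - 72*v^2, u^2*v + 8*u^2 + 32*u*v + 32*v^2, -7*u^2/2 + u*v^2 - 14*u*v - 14*v^2, 3*u^2/2 + 6*u*v + v^3 + 6*v^2}; counting standard monomials gives mu = 6. Corank 2; j^3 = -(u + 2*v)^3 is a perfect cube, so E-series; the 4-jet and mu = 6 give E_6.

E_{6}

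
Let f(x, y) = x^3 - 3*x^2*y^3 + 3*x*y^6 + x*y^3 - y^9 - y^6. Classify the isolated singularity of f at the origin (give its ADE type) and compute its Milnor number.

The Hessian of f at 0 has rank 0. Corank 2; j^3 = x^3 is a perfect cube, so E-series; the 4-jet and mu = 7 give E_7.

Type E_7, Milnor number mu = 7.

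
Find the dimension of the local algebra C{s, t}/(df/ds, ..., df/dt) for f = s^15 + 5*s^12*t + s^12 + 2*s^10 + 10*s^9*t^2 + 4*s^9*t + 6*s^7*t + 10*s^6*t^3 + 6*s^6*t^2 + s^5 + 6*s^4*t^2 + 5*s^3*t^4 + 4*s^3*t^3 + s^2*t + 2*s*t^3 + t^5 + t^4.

5

The Hessian of f at 0 has rank 0. Corank 2; j^3 = s^2*t has shape L^2 M (L != M), so D-series; mu = 5 gives D_5.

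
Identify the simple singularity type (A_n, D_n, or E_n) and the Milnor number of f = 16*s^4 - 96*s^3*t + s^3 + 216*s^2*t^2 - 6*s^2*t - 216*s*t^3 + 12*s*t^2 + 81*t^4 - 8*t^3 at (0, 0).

Type E6, Milnor number mu = 6.

The Hessian of f at 0 is [[0, 0], [0, 0]] with rank 0, so corank 2. A Groebner basis of the Jacobian ideal J(f) in C{s,t} is {t^4, s*t^2 - 11*t^3/6, s^2 - 4*s*t + 4*t^2}; counting standard monomials gives mu = 6. Corank 2; j^3 = (s - 2*t)^3 is a perfect cube, so E-series; the 4-jet and mu = 6 give E_6.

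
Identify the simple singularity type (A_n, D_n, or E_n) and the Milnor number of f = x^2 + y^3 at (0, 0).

Type A_2, Milnor number mu = 2.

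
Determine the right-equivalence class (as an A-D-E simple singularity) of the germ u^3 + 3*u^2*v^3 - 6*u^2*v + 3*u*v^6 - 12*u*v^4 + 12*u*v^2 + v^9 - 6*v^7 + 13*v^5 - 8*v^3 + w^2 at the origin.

E_8

The Hessian of f at 0 has rank 1. Corank 2; j^3 = (u - 2*v)^3 is a perfect cube, so E-series; the 5-jet and mu = 8 give E_8.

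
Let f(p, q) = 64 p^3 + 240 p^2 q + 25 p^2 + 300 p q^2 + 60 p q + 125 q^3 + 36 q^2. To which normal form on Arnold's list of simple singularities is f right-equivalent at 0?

A_{2}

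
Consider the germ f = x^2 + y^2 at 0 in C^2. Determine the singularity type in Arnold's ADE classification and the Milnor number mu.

Type A_1, Milnor number mu = 1.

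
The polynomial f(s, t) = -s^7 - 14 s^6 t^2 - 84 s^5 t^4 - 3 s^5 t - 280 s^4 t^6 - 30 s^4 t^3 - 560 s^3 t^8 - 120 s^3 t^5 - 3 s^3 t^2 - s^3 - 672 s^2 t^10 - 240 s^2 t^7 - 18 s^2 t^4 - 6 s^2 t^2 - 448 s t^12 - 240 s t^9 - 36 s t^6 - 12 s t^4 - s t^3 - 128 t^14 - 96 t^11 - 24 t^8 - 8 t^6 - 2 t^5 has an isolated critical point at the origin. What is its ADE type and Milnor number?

Type E_{7}, Milnor number mu = 7.

The Hessian of f at 0 is [[0, 0], [0, 0]] with rank 0, so corank 2. A Groebner basis of the Jacobian ideal J(f) in C{s,t} is {-s^2/4 + t^4 - t^3/12, s^3, s^2*t + s^2/12 + t^3/36, s^2/2 + s*t^2 + t^3/6}; counting standard monomials gives mu = 7. Corank 2; j^3 = -s^3 is a perfect cube, so E-series; the 4-jet and mu = 7 give E_7.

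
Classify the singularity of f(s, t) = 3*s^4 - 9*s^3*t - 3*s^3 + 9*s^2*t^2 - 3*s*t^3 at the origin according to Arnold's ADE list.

The Hessian of f at 0 has rank 0. Corank 2; j^3 = -3*s^3 is a perfect cube, so E-series; the 4-jet and mu = 7 give E_7.

E_7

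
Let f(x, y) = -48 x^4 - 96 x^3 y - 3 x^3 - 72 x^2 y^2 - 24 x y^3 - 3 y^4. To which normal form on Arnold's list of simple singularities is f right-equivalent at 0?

E_{6}

The Hessian of f at 0 has rank 0. Corank 2; j^3 = -3*x^3 is a perfect cube, so E-series; the 4-jet and mu = 6 give E_6.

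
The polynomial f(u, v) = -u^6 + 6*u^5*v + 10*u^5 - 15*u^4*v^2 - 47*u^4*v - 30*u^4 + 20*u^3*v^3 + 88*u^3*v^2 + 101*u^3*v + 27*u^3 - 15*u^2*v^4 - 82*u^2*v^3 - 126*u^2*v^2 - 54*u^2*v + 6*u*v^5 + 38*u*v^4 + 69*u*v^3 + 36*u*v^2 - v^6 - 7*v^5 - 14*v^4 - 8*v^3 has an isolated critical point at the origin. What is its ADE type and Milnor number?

The Hessian of f at 0 has rank 0. Corank 2; j^3 = (3*u - 2*v)^3 is a perfect cube, so E-series; the 4-jet and mu = 7 give E_7.

Type E_{7}, Milnor number mu = 7.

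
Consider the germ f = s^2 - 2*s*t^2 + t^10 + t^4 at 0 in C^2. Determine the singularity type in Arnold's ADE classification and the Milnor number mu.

Type A_9, Milnor number mu = 9.

The Hessian of f at 0 is [[2, 0], [0, 0]] with rank 1, so corank 1. A Groebner basis of the Jacobian ideal J(f) in C{s,t} is {s^5, s^4*t, -s + t^2}; counting standard monomials gives mu = 9. Corank 1: A-series; mu = 9 gives A_9.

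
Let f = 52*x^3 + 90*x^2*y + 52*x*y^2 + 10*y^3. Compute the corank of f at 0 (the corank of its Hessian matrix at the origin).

Hessian at 0 has rank 0.

2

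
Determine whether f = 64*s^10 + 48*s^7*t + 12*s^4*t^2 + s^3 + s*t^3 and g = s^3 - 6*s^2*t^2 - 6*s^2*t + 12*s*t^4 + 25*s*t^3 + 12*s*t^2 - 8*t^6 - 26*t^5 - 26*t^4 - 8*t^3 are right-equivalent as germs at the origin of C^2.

Yes.

The Hessian of f at 0 is [[0, 0], [0, 0]] with rank 0, so corank 2. A Groebner basis of the Jacobian ideal J(f) in C{s,t} is {s^3, s*t^2, 3*s^2 + t^3}; counting standard monomials gives mu = 7. Corank 2; j^3 = s^3 is a perfect cube, so E-series; the 4-jet and mu = 7 give E_7. The Hessian of g at 0 is [[0, 0], [0, 0]] with rank 0, so corank 2. A Groebner basis of the Jacobian ideal J(g) in C{s,t} is {-s^2/4 + s*t + t^4 - t^3/12 - t^2, s^3 - 11*s^2/2 + 22*s*t - 59*t^3/6 - 22*t^2, s^2*t - 23*s^2/12 + 23*s*t/3 - 167*t^3/36 - 23*t^2/3, -s^2/2 + s*t^2 + 2*s*t - 13*t^3/6 - 2*t^2}; counting standard monomials gives mu = 7. Corank 2; j^3 = (s - 2*t)^3 is a perfect cube, so E-series; the 4-jet and mu = 7 give E_7. Both have type E_7, hence right-equivalent.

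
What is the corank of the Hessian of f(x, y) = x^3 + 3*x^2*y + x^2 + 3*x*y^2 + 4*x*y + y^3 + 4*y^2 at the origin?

Hessian at 0 has rank 1.

1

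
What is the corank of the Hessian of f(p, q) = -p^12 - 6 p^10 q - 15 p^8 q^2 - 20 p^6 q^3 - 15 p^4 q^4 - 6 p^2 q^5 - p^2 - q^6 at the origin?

1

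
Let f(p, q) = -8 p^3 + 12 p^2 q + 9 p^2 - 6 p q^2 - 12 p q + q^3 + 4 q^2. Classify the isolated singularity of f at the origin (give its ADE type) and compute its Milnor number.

The Hessian of f at 0 has rank 1. Corank 1: A-series; mu = 2 gives A_2.

Type A_{2}, Milnor number mu = 2.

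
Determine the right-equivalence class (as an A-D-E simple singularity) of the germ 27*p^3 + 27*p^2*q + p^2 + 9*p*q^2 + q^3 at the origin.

A_2

The Hessian of f at 0 has rank 1. Corank 1: A-series; mu = 2 gives A_2.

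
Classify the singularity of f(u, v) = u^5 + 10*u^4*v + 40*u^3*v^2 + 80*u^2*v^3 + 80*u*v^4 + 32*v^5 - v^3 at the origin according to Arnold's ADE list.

The Hessian of f at 0 is [[0, 0], [0, 0]] with rank 0, so corank 2. A Groebner basis of the Jacobian ideal J(f) in C{u,v} is {u^4 + 8*u^3*v, v^2}; counting standard monomials gives mu = 8. Corank 2; j^3 = -v^3 is a perfect cube, so E-series; the 5-jet and mu = 8 give E_8.

E8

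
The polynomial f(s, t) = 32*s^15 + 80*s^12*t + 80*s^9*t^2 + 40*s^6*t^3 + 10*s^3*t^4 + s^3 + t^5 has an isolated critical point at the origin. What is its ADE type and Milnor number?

Type E_8, Milnor number mu = 8.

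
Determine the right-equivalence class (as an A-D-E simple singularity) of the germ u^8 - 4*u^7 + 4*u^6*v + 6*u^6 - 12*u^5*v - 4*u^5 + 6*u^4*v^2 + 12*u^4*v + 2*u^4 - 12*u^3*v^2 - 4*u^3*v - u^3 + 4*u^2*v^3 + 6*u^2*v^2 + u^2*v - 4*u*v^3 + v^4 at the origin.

D5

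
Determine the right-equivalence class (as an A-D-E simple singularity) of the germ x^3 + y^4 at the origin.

E_{6}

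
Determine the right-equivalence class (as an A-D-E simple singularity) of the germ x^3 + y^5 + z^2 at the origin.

The Hessian of f at 0 is [[0, 0, 0], [0, 0, 0], [0, 0, 2]] with rank 1, so corank 2. A Groebner basis of the Jacobian ideal J(f) in C{x,y,z} is {y^4, x^2, z}; counting standard monomials gives mu = 8. Corank 2; j^3 = x^3 is a perfect cube, so E-series; the 5-jet and mu = 8 give E_8.

E8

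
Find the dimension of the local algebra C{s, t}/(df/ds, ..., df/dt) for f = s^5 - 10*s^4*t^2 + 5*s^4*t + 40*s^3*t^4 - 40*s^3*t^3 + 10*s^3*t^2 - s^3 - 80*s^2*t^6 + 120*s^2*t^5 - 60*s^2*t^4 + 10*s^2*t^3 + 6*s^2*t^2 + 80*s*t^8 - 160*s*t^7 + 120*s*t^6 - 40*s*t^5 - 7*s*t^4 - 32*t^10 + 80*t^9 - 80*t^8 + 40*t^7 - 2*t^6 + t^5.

8

The Hessian of f at 0 has rank 0. Corank 2; j^3 = -s^3 is a perfect cube, so E-series; the 5-jet and mu = 8 give E_8.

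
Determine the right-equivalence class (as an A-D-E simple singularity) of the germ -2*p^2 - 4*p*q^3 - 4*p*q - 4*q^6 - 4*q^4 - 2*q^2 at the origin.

A5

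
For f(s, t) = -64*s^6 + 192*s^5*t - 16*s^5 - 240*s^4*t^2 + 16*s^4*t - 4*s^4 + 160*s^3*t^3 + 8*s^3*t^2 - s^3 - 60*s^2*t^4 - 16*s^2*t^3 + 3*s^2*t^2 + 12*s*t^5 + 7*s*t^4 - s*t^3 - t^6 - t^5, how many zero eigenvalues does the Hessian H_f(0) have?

2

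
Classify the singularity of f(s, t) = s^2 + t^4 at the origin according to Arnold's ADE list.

A_3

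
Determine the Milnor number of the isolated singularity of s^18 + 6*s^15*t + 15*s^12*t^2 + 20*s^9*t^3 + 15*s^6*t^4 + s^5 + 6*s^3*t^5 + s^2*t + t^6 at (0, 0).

7

The Hessian of f at 0 has rank 0. Corank 2; j^3 = s^2*t has shape L^2 M (L != M), so D-series; mu = 7 gives D_7.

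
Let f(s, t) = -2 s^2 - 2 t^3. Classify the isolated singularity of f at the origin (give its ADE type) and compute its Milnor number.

Type A_{2}, Milnor number mu = 2.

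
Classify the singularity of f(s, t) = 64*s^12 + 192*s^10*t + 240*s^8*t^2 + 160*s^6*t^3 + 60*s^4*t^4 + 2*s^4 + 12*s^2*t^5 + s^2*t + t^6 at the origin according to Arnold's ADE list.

D_{7}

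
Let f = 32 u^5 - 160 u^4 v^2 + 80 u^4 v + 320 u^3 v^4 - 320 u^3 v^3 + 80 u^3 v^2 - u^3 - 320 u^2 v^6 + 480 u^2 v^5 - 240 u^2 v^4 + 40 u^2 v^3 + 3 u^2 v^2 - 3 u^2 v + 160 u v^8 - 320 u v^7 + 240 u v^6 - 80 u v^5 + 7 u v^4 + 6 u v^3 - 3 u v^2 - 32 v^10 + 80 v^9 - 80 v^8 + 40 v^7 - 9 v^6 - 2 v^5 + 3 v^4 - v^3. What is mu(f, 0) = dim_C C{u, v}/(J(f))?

8

The Hessian of f at 0 is [[0, 0], [0, 0]] with rank 0, so corank 2. A Groebner basis of the Jacobian ideal J(f) in C{u,v} is {-7*u^2/8 + u*v^3 + 7*u*v^2/4 - 7*u*v/4 + 7*v^3/4 - 7*v^2/8, u^2 - 2*u*v^2 + 2*u*v + v^4 - 2*v^3 + v^2, u^3 - 3*u^2/4 - 3*u*v^2/2 - 3*u*v/2 - v^3/2 - 3*v^2/4, u^2*v + u^2/4 + 3*u*v^2/2 + u*v/2 + v^3/2 + v^2/4}; counting standard monomials gives mu = 8. Corank 2; j^3 = -(u + v)^3 is a perfect cube, so E-series; the 5-jet and mu = 8 give E_8.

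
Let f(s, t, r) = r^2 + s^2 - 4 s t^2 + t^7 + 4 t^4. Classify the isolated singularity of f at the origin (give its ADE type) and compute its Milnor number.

The Hessian of f at 0 has rank 2. Corank 1: A-series; mu = 6 gives A_6.

Type A_6, Milnor number mu = 6.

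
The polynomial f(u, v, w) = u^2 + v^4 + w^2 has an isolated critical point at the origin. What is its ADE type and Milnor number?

The Hessian of f at 0 has rank 2. Corank 1: A-series; mu = 3 gives A_3.

Type A_3, Milnor number mu = 3.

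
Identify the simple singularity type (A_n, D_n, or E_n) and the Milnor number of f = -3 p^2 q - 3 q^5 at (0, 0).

The Hessian of f at 0 has rank 0. Corank 2; j^3 = -3*p^2*q has shape L^2 M (L != M), so D-series; mu = 6 gives D_6.

Type D6, Milnor number mu = 6.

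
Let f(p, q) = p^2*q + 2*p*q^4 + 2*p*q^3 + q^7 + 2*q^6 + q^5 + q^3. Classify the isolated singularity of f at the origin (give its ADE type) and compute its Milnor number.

Type D4, Milnor number mu = 4.

The Hessian of f at 0 has rank 0. Corank 2; j^3 = q*(p^2 + q^2) splits into three distinct lines over C (the quadratic factor has nonzero discriminant), so D_4.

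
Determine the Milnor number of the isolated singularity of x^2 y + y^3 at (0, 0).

The Hessian of f at 0 has rank 0. Corank 2; j^3 = y*(x^2 + y^2) splits into three distinct lines over C (the quadratic factor has nonzero discriminant), so D_4.

4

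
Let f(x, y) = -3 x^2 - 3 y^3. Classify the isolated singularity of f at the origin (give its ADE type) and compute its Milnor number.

Type A2, Milnor number mu = 2.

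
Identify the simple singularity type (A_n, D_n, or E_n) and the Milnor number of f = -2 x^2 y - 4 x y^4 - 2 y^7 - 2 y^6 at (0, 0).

Type D7, Milnor number mu = 7.

The Hessian of f at 0 has rank 0. Corank 2; j^3 = -2*x^2*y has shape L^2 M (L != M), so D-series; mu = 7 gives D_7.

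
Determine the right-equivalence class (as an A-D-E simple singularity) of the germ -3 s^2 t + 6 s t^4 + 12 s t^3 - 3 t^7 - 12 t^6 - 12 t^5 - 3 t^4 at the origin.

The Hessian of f at 0 has rank 0. Corank 2; j^3 = -3*s^2*t has shape L^2 M (L != M), so D-series; mu = 5 gives D_5.

D_5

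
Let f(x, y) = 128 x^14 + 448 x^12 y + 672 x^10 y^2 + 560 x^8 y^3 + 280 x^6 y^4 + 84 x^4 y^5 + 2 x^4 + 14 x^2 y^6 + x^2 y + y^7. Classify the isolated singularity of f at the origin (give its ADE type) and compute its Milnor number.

Type D_{8}, Milnor number mu = 8.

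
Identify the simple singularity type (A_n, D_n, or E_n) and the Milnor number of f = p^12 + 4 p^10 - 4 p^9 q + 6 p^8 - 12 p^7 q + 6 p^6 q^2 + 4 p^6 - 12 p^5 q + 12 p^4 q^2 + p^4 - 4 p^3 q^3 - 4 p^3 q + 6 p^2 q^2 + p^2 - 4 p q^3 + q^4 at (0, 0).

Type A_{3}, Milnor number mu = 3.

The Hessian of f at 0 has rank 1. Corank 1: A-series; mu = 3 gives A_3.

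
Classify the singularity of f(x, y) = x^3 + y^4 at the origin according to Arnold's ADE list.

The Hessian of f at 0 has rank 0. Corank 2; j^3 = x^3 is a perfect cube, so E-series; the 4-jet and mu = 6 give E_6.

E_6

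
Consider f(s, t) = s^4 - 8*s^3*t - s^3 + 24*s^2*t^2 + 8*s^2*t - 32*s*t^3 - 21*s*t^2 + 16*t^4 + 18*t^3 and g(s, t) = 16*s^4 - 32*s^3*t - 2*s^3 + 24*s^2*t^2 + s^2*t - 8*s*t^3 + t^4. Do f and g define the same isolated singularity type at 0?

The Hessian of f at 0 has rank 0. Corank 2; j^3 = -(s - 3*t)^2*(s - 2*t) has shape L^2 M (L != M), so D-series; mu = 5 gives D_5. The Hessian of g at 0 has rank 0. Corank 2; j^3 = -s^2*(2*s - t) has shape L^2 M (L != M), so D-series; mu = 5 gives D_5. Both have type D_5, hence right-equivalent.

Yes.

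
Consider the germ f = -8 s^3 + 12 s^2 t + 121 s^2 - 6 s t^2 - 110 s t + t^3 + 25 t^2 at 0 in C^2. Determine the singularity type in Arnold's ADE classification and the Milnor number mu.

The Hessian of f at 0 has rank 1. Corank 1: A-series; mu = 2 gives A_2.

Type A_2, Milnor number mu = 2.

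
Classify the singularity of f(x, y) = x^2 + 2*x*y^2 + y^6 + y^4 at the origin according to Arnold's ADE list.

A_{5}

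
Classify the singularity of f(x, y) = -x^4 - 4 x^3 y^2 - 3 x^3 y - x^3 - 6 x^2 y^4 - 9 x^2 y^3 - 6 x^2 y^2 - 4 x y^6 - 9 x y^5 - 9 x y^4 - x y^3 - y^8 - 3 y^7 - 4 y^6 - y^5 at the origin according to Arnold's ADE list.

The Hessian of f at 0 has rank 0. Corank 2; j^3 = -x^3 is a perfect cube, so E-series; the 4-jet and mu = 7 give E_7.

E_7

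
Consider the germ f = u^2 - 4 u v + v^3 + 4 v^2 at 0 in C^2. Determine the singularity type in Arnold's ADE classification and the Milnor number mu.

Type A2, Milnor number mu = 2.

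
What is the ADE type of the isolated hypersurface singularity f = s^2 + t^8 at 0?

A7

The Hessian of f at 0 has rank 1. Corank 1: A-series; mu = 7 gives A_7.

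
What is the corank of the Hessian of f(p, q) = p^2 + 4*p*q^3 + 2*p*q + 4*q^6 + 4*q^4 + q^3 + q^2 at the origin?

1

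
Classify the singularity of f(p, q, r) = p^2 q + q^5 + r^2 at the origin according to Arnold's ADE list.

D_6

The Hessian of f at 0 has rank 1. Corank 2; j^3 = p^2*q has shape L^2 M (L != M), so D-series; mu = 6 gives D_6.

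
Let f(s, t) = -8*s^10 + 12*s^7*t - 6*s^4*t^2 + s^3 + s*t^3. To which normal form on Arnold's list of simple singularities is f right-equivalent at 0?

E_{7}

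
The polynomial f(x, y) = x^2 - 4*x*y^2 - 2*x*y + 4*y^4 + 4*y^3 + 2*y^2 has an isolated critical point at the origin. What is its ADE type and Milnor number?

The Hessian of f at 0 has rank 2. Corank 0: nondegenerate Morse point, so A_1.

Type A1, Milnor number mu = 1.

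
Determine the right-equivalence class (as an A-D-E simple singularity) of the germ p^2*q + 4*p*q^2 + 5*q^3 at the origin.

The Hessian of f at 0 has rank 0. Corank 2; j^3 = q*(p^2 + 4*p*q + 5*q^2) splits into three distinct lines over C (the quadratic factor has nonzero discriminant), so D_4.

D_4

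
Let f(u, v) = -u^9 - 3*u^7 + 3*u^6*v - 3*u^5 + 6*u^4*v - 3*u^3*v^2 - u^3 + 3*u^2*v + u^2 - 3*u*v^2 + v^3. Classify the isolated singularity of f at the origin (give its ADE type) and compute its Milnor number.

Type A_{2}, Milnor number mu = 2.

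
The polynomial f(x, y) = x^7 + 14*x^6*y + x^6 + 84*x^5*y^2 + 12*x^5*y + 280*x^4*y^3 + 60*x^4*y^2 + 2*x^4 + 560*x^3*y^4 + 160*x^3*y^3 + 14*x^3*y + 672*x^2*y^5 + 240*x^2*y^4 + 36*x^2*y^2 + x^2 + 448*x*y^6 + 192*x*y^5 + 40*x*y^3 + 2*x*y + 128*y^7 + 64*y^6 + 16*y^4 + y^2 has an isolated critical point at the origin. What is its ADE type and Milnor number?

The Hessian of f at 0 has rank 1. Corank 1: A-series; mu = 6 gives A_6.

Type A_{6}, Milnor number mu = 6.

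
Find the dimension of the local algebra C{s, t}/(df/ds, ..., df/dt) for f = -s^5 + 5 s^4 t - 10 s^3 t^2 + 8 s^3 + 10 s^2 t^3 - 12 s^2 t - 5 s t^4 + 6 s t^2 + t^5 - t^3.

The Hessian of f at 0 has rank 0. Corank 2; j^3 = (2*s - t)^3 is a perfect cube, so E-series; the 5-jet and mu = 8 give E_8.

8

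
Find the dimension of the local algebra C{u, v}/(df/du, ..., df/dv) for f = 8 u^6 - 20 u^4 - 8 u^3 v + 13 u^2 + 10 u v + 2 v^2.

1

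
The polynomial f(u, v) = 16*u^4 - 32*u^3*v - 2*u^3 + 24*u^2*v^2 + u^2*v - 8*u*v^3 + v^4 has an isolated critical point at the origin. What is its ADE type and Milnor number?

The Hessian of f at 0 is [[0, 0], [0, 0]] with rank 0, so corank 2. A Groebner basis of the Jacobian ideal J(f) in C{u,v} is {u*v^2, u*v/8 + v^3, u^2 - u*v/2}; counting standard monomials gives mu = 5. Corank 2; j^3 = -u^2*(2*u - v) has shape L^2 M (L != M), so D-series; mu = 5 gives D_5.

Type D_5, Milnor number mu = 5.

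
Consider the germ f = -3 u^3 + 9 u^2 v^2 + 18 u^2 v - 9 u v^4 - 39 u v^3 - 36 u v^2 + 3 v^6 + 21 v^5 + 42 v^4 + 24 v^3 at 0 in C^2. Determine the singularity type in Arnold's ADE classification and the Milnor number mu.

Type E_7, Milnor number mu = 7.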